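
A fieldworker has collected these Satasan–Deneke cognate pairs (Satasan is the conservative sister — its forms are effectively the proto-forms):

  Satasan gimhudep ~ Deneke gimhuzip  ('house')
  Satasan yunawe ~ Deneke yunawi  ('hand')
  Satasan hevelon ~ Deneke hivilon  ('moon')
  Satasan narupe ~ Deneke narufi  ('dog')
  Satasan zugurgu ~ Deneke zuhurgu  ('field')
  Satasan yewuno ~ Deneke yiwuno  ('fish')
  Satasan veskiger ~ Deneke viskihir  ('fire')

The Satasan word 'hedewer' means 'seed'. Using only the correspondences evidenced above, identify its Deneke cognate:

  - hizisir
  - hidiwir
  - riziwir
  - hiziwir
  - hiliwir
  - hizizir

hevelon ~ hivilon, yewuno ~ yiwuno — Satasan e corresponds to Deneke i after a consonant, before a consonant other than r, m, n, p, b, f, v.
gimhudep ~ gimhuzip — Satasan d corresponds to Deneke z between vowels (before a front vowel).
veskiger ~ viskihir — Satasan e corresponds to Deneke i after a consonant, before r.
Applying these to Satasan 'hedewer':
  hedewer → hidewer   (e→i after a consonant, before a consonant other than r, m, n, p, b, f, v)
  hidewer → hizewer   (d→z between vowels (before a front vowel))
  hizewer → hiziwer   (e→i after a consonant, before a consonant other than r, m, n, p, b, f, v)
  hiziwer → hiziwir   (e→i after a consonant, before r)
So the Deneke cognate is 'hiziwir'.

hiziwir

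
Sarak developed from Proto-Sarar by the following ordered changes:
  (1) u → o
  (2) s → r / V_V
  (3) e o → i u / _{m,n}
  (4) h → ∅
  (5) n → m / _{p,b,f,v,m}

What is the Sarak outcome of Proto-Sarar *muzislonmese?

mozislummere

Sarak: *muzislonmese > mozislonmese > mozislonmere > mozislunmere > mozislummere  (by vowel merger, rhotacism, pre-nasal raising, nasal place assimilation)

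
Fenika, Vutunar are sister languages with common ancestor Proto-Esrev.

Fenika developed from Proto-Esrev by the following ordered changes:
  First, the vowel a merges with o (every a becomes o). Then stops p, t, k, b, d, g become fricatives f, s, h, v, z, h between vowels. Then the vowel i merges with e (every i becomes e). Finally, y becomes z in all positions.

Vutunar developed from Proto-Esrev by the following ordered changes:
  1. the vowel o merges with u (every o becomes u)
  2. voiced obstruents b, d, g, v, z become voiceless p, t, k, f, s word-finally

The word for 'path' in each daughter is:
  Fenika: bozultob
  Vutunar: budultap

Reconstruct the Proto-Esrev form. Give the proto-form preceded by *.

*bodultab

Position 2: Fenika has o, Vutunar has u. Taking the neighbouring segments as reconstructed: Fenika o could go back to *a or *o; Vutunar u could go back to *o or *u — the one source consistent with every daughter is *o.
Position 3: Fenika has z, Vutunar has d. Vutunar preserves d here (none of its changes turn any other segment into d), so the proto-segment is *d.
Position 7: Fenika has o, Vutunar has a. Vutunar preserves a here (none of its changes turn any other segment into a), so the proto-segment is *a.
Continuing position by position gives *bodultab; check it forward:
Fenika: *bodultab
  bodultab → bodultob   [vowel merger]
  bodultob → bozultob   [intervocalic lenition]
  bozultob (rule 3 does not apply)
  bozultob (rule 4 does not apply)
  giving Fenika bozultob.
Vutunar: start from *bodultab.
  rule 1 (vowel merger): bodultab → budultab
  rule 2 (final devoicing): budultab → budultap
  ⇒ Vutunar budultap
No other proto-form is consistent with every reflex, so the reconstruction is *bodultab.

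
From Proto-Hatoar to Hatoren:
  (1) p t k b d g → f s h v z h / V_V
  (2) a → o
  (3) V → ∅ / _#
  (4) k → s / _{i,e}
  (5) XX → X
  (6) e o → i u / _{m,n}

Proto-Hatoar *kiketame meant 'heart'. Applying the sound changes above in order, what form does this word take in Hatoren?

Hatoren: *kiketame
  kiketame → kihesame   [intervocalic lenition]
  kihesame → kihesome   [vowel merger]
  kihesome → kihesom   [apocope]
  kihesom → sihesom   [palatalisation]
  sihesom (rule 5 does not apply)
  sihesom → sihesum   [pre-nasal raising]
  giving Hatoren sihesum.

sihesum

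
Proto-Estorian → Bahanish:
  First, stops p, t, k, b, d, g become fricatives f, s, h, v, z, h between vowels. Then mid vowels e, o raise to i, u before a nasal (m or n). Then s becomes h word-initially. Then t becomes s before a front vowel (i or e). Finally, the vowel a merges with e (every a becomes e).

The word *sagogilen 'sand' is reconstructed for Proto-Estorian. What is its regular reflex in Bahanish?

Bahanish: start from *sagogilen.
  rule 1 (intervocalic lenition): sagogilen → sahohilen
  rule 2 (pre-nasal raising): sahohilen → sahohilin
  rule 3 (debuccalisation): sahohilin → hahohilin
  rule 4: no change — hahohilin
  rule 5 (vowel merger): hahohilin → hehohilin
  ⇒ Bahanish hehohilin

hehohilin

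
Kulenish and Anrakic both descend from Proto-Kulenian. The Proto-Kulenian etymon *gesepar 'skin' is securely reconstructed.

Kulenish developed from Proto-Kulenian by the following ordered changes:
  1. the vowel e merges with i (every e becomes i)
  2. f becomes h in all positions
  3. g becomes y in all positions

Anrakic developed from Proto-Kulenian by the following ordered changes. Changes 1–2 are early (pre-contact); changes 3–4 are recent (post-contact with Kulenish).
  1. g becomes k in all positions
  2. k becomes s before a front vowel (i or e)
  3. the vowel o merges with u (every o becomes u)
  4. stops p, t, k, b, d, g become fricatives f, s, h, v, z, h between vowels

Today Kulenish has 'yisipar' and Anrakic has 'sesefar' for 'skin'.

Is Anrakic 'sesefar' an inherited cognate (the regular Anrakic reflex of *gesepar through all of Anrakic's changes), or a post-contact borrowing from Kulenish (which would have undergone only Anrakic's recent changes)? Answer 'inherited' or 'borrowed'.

inherited

If inherited, *gesepar would pass through all of Anrakic's changes:
Anrakic: *gesepar > kesepar > sesepar > sesefar  (by unconditioned shift, palatalisation, intervocalic lenition)
If borrowed from Kulenish 'yisipar' after the early changes, it would undergo only the recent ones:
  rule 3 (vowel merger): no change (yisipar)
  rule 4 (intervocalic lenition): yisipar → yisifar
  ⇒ as a loan: yisifar
Anrakic 'sesefar' matches the inherited outcome exactly, so it is an inherited cognate, not a loan.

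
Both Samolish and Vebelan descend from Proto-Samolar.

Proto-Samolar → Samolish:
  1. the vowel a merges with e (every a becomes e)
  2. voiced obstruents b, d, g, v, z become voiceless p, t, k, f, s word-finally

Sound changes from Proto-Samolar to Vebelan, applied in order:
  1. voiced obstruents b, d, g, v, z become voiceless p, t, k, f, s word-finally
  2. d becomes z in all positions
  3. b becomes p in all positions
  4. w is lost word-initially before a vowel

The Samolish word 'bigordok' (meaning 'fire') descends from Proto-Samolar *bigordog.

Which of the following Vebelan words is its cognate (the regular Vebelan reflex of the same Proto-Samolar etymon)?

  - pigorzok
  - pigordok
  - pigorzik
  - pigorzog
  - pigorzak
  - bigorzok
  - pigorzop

Vebelan: *bigordog > bigordok > bigorzok > pigorzok  (by final devoicing, unconditioned shift, unconditioned shift)
The other candidates each miss or misapply at least one Vebelan change.

pigorzok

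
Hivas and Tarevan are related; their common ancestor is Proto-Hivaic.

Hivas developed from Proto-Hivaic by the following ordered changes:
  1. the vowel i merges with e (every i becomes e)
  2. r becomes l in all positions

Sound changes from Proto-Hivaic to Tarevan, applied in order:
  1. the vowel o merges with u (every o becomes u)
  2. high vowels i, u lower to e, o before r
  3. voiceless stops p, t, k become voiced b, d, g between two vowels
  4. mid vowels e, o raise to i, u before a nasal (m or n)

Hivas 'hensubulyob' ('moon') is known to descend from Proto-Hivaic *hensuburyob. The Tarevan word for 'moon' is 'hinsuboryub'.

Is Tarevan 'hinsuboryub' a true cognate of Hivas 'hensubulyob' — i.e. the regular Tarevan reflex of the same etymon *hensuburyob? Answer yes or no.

Derive the expected Tarevan reflex of *hensuburyob:
Tarevan: *hensuburyob > hensuburyub > hensuboryub > hinsuboryub  (by vowel merger, pre-rhotic lowering, pre-nasal raising)
Tarevan 'hinsuboryub' matches the regular reflex exactly, so the pair is cognate.

yes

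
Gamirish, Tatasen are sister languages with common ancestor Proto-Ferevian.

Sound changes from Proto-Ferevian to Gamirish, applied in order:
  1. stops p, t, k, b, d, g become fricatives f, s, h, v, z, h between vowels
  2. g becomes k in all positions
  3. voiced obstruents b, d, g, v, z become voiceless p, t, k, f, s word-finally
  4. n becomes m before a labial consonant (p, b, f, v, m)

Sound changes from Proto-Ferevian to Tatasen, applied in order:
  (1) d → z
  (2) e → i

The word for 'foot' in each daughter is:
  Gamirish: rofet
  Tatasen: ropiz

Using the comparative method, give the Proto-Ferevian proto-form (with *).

Position 3: Gamirish has f, Tatasen has p. Tatasen preserves p here (none of its changes turn any other segment into p), so the proto-segment is *p.
Position 5: Gamirish has t, Tatasen has z. Taking the neighbouring segments as reconstructed: Gamirish t could go back to *t or *d; Tatasen z could go back to *d or *z — the one source consistent with every daughter is *d.
Verify the candidate proto-form against each daughter:
Gamirish: *roped
  roped → rofed   [intervocalic lenition]
  rofed (rule 2 does not apply)
  rofed → rofet   [final devoicing]
  rofet (rule 4 does not apply)
  giving Gamirish rofet.
Tatasen: *roped > ropez > ropiz  (by unconditioned shift, vowel merger)
No other proto-form is consistent with every reflex, so the reconstruction is *roped.

*roped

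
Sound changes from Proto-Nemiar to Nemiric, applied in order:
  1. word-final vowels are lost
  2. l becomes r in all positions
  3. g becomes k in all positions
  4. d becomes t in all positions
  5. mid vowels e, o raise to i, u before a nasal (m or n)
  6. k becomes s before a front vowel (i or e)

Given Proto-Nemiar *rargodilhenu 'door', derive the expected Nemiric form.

Nemiric: start from *rargodilhenu.
  rule 1 (apocope): rargodilhenu → rargodilhen
  rule 2 (unconditioned shift): rargodilhen → rargodirhen
  rule 3 (unconditioned shift): rargodirhen → rarkodirhen
  rule 4 (unconditioned shift): rarkodirhen → rarkotirhen
  rule 5 (pre-nasal raising): rarkotirhen → rarkotirhin
  rule 6: no change — rarkotirhin
  ⇒ Nemiric rarkotirhin

rarkotirhin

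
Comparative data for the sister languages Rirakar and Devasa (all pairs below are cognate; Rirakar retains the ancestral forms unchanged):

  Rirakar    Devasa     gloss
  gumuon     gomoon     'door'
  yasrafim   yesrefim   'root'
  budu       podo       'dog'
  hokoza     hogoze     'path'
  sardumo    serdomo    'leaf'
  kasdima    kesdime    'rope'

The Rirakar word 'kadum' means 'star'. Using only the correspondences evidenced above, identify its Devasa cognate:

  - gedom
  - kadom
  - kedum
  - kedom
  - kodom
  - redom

kedom

yasrafim ~ yesrefim, kasdima ~ kesdime — Rirakar a corresponds to Devasa e after a consonant, before a consonant other than r, m, n, p, b, f, v.
gumuon ~ gomoon, sardumo ~ serdomo — Rirakar u corresponds to Devasa o after a consonant, before a nasal.
Applying these to Rirakar 'kadum':
  kadum → kedum   (a→e after a consonant, before a consonant other than r, m, n, p, b, f, v)
  kedum → kedom   (u→o after a consonant, before a nasal)
So the Devasa cognate is 'kedom'.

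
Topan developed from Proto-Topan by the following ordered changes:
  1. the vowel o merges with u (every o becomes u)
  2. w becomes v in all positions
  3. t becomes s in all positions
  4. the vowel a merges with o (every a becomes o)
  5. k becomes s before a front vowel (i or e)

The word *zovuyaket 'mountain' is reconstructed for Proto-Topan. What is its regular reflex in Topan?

zuvuyoses

Topan: *zovuyaket
  zovuyaket → zuvuyaket   [vowel merger]
  zuvuyaket (rule 2 does not apply)
  zuvuyaket → zuvuyakes   [unconditioned shift]
  zuvuyakes → zuvuyokes   [vowel merger]
  zuvuyokes → zuvuyoses   [palatalisation]
  giving Topan zuvuyoses.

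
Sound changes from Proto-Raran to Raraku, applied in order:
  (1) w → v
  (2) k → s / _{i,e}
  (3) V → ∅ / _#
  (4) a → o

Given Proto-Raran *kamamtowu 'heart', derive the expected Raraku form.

komomtov

Raraku: *kamamtowu > kamamtovu > kamamtov > komomtov  (by unconditioned shift, apocope, vowel merger)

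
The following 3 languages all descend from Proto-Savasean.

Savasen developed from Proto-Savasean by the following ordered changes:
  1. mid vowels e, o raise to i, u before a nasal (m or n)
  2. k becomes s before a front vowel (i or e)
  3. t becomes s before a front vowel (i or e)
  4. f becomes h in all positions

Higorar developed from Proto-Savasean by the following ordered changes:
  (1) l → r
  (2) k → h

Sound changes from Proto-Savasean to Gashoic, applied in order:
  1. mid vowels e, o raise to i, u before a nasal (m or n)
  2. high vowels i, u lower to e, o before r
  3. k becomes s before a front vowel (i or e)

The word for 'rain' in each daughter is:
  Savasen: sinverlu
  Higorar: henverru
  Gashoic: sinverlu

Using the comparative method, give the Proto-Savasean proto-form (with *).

*kenverlu

Position 1: Savasen has s, Higorar has h, Gashoic has s. Taking the neighbouring segments as reconstructed: Savasen s could go back to *t or *k or *s; Higorar h could go back to *k or *h; Gashoic s could go back to *k or *s — the one source consistent with every daughter is *k.
Position 2: Savasen has i, Higorar has e, Gashoic has i. Higorar preserves e here (none of its changes turn any other segment into e), so the proto-segment is *e.
Position 7: Savasen has l, Higorar has r, Gashoic has l. Savasen preserves l here (none of its changes turn any other segment into l), so the proto-segment is *l.
Continuing position by position gives *kenverlu; check it forward:
Savasen: *kenverlu
  kenverlu → kinverlu   [pre-nasal raising]
  kinverlu → sinverlu   [palatalisation]
  sinverlu (rule 3 does not apply)
  sinverlu (rule 4 does not apply)
  giving Savasen sinverlu.
Higorar: start from *kenverlu.
  rule 1 (unconditioned shift): kenverlu → kenverru
  rule 2 (unconditioned shift): kenverru → henverru
  ⇒ Higorar henverru
Gashoic: *kenverlu
  kenverlu → kinverlu   [pre-nasal raising]
  kinverlu (rule 2 does not apply)
  kinverlu → sinverlu   [palatalisation]
  giving Gashoic sinverlu.
No other proto-form is consistent with every reflex, so the reconstruction is *kenverlu.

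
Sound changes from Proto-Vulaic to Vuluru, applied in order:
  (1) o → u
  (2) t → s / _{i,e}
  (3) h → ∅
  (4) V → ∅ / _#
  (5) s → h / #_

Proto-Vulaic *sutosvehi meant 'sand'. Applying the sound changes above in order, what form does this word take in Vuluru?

hutusve

Vuluru: *sutosvehi
  sutosvehi → sutusvehi   [vowel merger]
  sutusvehi (rule 2 does not apply)
  sutusvehi → sutusvei   [h-loss]
  sutusvei → sutusve   [apocope]
  sutusve → hutusve   [debuccalisation]
  giving Vuluru hutusve.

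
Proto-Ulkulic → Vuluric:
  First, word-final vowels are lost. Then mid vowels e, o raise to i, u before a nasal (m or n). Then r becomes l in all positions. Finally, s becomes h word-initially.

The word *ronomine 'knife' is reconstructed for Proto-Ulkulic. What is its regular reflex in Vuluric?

Vuluric: *ronomine > ronomin > runumin > lunumin  (by apocope, pre-nasal raising, unconditioned shift)

lunumin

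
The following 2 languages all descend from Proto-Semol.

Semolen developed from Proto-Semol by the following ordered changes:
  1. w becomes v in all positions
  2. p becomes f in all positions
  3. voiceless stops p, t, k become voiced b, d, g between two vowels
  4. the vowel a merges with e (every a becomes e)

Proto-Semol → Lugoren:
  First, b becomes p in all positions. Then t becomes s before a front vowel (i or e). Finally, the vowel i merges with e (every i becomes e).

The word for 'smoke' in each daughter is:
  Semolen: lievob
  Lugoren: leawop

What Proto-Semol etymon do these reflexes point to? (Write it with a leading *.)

*liawob

Position 6: Semolen has b, Lugoren has p. Semolen preserves b here (none of its changes turn any other segment into b), so the proto-segment is *b.
Position 3: Semolen has e, Lugoren has a. Lugoren preserves a here (none of its changes turn any other segment into a), so the proto-segment is *a.
This points to *liawob. Verify forward in each daughter:
Semolen: *liawob
  liawob → liavob   [unconditioned shift]
  liavob (rule 2 does not apply)
  liavob (rule 3 does not apply)
  liavob → lievob   [vowel merger]
  giving Semolen lievob.
Lugoren: *liawob > liawop > leawop  (by unconditioned shift, vowel merger)
No other proto-form is consistent with every reflex, so the reconstruction is *liawob.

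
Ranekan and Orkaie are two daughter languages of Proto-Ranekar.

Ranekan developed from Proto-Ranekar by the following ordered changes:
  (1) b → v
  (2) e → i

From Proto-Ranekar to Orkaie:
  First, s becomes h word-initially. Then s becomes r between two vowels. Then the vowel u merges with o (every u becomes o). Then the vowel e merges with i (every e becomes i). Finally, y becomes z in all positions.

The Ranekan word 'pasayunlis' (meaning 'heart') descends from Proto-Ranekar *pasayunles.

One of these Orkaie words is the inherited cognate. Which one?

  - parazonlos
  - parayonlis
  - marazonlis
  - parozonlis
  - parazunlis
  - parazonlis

parazonlis

Orkaie: start from *pasayunles.
  rule 1: no change — pasayunles
  rule 2 (rhotacism): pasayunles → parayunles
  rule 3 (vowel merger): parayunles → parayonles
  rule 4 (vowel merger): parayonles → parayonlis
  rule 5 (unconditioned shift): parayonlis → parazonlis
  ⇒ Orkaie parazonlis
The other candidates each miss or misapply at least one Orkaie change.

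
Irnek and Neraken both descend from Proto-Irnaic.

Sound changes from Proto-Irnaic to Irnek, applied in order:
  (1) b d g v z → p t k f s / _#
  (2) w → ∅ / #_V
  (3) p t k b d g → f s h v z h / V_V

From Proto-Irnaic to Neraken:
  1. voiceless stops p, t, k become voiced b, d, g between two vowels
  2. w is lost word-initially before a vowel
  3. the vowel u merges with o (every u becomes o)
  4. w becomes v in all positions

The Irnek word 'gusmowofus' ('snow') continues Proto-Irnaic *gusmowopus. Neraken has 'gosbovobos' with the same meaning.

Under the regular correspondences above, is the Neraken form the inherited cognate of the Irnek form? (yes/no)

Derive the expected Neraken reflex of *gusmowopus:
Neraken: *gusmowopus > gusmowobus > gosmowobos > gosmovobos  (by intervocalic voicing, vowel merger, unconditioned shift)
The regular Neraken reflex would be 'gosmovobos', but the attested form is 'gosbovobos'. The correspondence is irregular, so they are not cognates (the Neraken form has a different source).

no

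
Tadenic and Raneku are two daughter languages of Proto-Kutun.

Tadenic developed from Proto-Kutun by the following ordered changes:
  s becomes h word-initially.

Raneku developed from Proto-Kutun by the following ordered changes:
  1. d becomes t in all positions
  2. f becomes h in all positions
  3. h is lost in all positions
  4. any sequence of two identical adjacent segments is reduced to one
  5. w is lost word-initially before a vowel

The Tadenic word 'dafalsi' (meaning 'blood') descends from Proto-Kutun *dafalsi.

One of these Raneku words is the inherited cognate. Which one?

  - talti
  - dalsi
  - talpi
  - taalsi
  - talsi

Raneku: *dafalsi > tafalsi > tahalsi > taalsi > talsi  (by unconditioned shift, unconditioned shift, h-loss, degemination)
Only 'talsi' matches the regular Raneku development of *dafalsi.

talsi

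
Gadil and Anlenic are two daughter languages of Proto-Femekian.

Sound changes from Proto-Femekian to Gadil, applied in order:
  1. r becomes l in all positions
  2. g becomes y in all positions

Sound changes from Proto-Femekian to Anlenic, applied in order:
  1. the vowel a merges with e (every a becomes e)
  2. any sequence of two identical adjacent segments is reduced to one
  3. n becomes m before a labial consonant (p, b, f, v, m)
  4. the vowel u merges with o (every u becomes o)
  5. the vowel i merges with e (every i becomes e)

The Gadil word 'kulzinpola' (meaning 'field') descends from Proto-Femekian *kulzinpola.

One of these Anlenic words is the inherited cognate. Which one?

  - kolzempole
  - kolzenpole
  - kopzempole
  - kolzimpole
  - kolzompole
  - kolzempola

Anlenic: start from *kulzinpola.
  rule 1 (vowel merger): kulzinpola → kulzinpole
  rule 2: no change — kulzinpole
  rule 3 (nasal place assimilation): kulzinpole → kulzimpole
  rule 4 (vowel merger): kulzimpole → kolzimpole
  rule 5 (vowel merger): kolzimpole → kolzempole
  ⇒ Anlenic kolzempole
The other candidates each miss or misapply at least one Anlenic change.

kolzempole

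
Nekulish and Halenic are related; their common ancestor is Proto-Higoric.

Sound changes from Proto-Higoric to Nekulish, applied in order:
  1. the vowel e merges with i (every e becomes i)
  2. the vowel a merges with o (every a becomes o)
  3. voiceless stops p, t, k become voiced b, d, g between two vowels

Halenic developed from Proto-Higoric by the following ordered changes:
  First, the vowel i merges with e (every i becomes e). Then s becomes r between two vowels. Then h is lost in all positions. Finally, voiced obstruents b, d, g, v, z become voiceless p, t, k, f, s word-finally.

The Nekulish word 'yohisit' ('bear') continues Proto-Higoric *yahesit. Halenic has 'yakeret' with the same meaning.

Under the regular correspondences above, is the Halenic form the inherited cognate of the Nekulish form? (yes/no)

no

Derive the expected Halenic reflex of *yahesit:
Halenic: *yahesit
  yahesit → yaheset   [vowel merger]
  yaheset → yaheret   [rhotacism]
  yaheret → yaeret   [h-loss]
  yaeret (rule 4 does not apply)
  giving Halenic yaeret.
The regular Halenic reflex would be 'yaeret', but the attested form is 'yakeret'. The correspondence is irregular, so they are not cognates (the Halenic form has a different source).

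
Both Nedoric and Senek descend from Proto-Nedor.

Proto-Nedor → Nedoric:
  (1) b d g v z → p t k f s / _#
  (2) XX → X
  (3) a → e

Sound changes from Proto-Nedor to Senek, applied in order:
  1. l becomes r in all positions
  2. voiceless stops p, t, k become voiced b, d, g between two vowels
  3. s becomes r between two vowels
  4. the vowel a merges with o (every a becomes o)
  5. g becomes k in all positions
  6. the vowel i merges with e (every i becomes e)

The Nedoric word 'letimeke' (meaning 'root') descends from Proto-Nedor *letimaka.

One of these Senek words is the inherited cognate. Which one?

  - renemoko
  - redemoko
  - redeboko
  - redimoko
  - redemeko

Senek: *letimaka > retimaka > redimaga > redimogo > redimoko > redemoko  (by unconditioned shift, intervocalic voicing, vowel merger, unconditioned shift, vowel merger)
Only 'redemoko' matches the regular Senek development of *letimaka.

redemoko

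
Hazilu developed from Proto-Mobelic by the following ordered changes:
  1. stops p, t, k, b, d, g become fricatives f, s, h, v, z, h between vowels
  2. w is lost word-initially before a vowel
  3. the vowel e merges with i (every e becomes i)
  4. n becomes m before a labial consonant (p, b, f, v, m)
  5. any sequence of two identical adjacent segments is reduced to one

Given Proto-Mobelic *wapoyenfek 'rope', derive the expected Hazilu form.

Hazilu: *wapoyenfek
  wapoyenfek → wafoyenfek   [intervocalic lenition]
  wafoyenfek → afoyenfek   [glide loss]
  afoyenfek → afoyinfik   [vowel merger]
  afoyinfik → afoyimfik   [nasal place assimilation]
  afoyimfik (rule 5 does not apply)
  giving Hazilu afoyimfik.

afoyimfik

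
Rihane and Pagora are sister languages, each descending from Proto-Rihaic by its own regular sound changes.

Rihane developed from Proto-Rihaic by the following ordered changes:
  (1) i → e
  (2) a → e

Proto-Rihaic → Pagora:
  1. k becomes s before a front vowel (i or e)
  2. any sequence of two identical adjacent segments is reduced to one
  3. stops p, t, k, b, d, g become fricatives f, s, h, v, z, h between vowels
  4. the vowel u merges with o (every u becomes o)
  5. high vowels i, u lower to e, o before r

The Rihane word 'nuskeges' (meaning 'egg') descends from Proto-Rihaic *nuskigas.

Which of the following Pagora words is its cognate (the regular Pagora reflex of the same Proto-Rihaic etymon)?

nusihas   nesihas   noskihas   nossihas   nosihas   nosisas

nosihas

Pagora: start from *nuskigas.
  rule 1 (palatalisation): nuskigas → nussigas
  rule 2 (degemination): nussigas → nusigas
  rule 3 (intervocalic lenition): nusigas → nusihas
  rule 4 (vowel merger): nusihas → nosihas
  rule 5: no change — nosihas
  ⇒ Pagora nosihas
The other candidates each miss or misapply at least one Pagora change.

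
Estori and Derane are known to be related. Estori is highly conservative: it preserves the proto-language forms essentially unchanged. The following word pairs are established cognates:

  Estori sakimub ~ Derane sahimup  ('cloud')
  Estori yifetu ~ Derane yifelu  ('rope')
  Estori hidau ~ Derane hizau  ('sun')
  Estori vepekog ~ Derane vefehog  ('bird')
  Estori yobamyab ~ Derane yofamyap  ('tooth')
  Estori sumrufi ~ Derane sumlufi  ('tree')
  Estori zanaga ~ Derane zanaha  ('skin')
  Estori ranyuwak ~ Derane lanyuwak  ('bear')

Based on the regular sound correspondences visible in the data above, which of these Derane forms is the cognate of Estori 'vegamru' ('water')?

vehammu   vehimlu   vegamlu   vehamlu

zanaga ~ zanaha — Estori g corresponds to Derane h between vowels (before a back vowel).
sumrufi ~ sumlufi — Estori r corresponds to Derane l after a consonant, before a back vowel.
Applying these to Estori 'vegamru':
  vegamru → vehamru   (g→h between vowels (before a back vowel))
  vehamru → vehamlu   (r→l after a consonant, before a back vowel)
So the Derane cognate is 'vehamlu'.

vehamlu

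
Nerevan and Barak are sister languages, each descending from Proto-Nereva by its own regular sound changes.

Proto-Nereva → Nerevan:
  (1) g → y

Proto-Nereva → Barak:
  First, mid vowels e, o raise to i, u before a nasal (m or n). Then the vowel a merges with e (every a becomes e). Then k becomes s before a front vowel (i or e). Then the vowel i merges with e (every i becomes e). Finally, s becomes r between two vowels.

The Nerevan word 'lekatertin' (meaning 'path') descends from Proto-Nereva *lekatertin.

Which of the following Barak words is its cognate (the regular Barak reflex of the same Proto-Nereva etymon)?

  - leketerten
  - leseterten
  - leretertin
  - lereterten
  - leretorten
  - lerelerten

lereterten

Barak: start from *lekatertin.
  rule 1: no change — lekatertin
  rule 2 (vowel merger): lekatertin → leketertin
  rule 3 (palatalisation): leketertin → lesetertin
  rule 4 (vowel merger): lesetertin → leseterten
  rule 5 (rhotacism): leseterten → lereterten
  ⇒ Barak lereterten
The other candidates each miss or misapply at least one Barak change.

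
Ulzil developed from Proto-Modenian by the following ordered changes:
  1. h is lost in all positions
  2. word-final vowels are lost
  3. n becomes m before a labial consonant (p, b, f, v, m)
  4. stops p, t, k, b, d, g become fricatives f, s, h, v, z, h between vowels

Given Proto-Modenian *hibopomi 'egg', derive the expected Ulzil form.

Ulzil: *hibopomi > ibopomi > ibopom > ivofom  (by h-loss, apocope, intervocalic lenition)

ivofom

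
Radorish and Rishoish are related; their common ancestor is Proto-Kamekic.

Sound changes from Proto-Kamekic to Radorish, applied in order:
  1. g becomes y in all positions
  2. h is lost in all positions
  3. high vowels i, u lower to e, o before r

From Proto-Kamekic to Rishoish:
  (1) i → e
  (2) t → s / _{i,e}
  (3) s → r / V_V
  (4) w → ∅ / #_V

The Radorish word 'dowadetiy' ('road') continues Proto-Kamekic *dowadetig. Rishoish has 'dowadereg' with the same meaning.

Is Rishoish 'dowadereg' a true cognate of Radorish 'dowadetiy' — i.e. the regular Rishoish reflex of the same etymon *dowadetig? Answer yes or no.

Derive the expected Rishoish reflex of *dowadetig:
Rishoish: *dowadetig > dowadeteg > dowadeseg > dowadereg  (by vowel merger, palatalisation, rhotacism)
Rishoish 'dowadereg' matches the regular reflex exactly, so the pair is cognate.

yes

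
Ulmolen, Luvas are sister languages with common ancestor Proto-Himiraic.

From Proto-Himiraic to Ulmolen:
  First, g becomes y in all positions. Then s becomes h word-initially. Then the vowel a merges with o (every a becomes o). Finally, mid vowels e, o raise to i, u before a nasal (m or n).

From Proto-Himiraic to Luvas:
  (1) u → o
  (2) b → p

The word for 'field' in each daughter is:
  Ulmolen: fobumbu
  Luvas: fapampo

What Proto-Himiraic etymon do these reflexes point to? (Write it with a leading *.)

*fabambu

Position 6: Ulmolen has b, Luvas has p. Ulmolen preserves b here (none of its changes turn any other segment into b), so the proto-segment is *b.
Position 2: Ulmolen has o, Luvas has a. Luvas preserves a here (none of its changes turn any other segment into a), so the proto-segment is *a.
Position 4: Ulmolen has u, Luvas has a. Luvas preserves a here (none of its changes turn any other segment into a), so the proto-segment is *a.
Continuing position by position gives *fabambu; check it forward:
Ulmolen: *fabambu > fobombu > fobumbu  (by vowel merger, pre-nasal raising)
Luvas: *fabambu > fabambo > fapampo  (by vowel merger, unconditioned shift)
*fabambu is the unique common source.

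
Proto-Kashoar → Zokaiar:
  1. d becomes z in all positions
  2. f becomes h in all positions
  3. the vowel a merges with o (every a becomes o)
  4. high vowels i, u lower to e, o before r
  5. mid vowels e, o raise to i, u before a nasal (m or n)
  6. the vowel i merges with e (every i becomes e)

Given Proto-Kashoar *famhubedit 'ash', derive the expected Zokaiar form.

humhubezet

Zokaiar: start from *famhubedit.
  rule 1 (unconditioned shift): famhubedit → famhubezit
  rule 2 (unconditioned shift): famhubezit → hamhubezit
  rule 3 (vowel merger): hamhubezit → homhubezit
  rule 4: no change — homhubezit
  rule 5 (pre-nasal raising): homhubezit → humhubezit
  rule 6 (vowel merger): humhubezit → humhubezet
  ⇒ Zokaiar humhubezet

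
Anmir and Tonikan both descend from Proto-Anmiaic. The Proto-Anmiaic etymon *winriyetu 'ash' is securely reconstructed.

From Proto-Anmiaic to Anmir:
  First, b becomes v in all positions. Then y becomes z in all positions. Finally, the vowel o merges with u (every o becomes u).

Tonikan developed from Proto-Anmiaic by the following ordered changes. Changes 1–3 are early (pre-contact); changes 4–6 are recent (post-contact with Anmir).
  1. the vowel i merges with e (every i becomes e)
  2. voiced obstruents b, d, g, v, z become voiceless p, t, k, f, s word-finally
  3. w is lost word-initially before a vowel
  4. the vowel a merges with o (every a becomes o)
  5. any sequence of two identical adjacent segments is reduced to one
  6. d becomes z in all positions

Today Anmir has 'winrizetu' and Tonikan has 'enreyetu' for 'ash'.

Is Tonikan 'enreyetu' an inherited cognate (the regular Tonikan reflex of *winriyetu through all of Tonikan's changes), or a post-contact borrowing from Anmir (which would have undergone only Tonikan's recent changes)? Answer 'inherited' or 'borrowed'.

inherited

If inherited, *winriyetu would pass through all of Tonikan's changes:
Tonikan: *winriyetu > wenreyetu > enreyetu  (by vowel merger, glide loss)
If borrowed from Anmir 'winrizetu' after the early changes, it would undergo only the recent ones:
  rule 4 (vowel merger): no change (winrizetu)
  rule 5 (degemination): no change (winrizetu)
  rule 6 (unconditioned shift): no change (winrizetu)
  ⇒ as a loan: winrizetu
Tonikan 'enreyetu' matches the inherited outcome exactly, so it is an inherited cognate, not a loan.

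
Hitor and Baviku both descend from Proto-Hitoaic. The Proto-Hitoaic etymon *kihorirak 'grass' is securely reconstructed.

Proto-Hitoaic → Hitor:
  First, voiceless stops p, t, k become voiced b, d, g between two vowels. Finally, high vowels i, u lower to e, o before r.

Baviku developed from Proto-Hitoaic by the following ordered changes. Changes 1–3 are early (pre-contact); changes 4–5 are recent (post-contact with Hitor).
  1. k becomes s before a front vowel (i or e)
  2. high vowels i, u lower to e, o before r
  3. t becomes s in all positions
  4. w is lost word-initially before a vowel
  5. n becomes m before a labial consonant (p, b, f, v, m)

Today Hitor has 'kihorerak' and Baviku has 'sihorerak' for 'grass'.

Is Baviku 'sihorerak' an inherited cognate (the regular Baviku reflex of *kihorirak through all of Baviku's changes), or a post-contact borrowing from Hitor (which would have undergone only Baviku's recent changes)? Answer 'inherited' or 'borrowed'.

inherited

If inherited, *kihorirak would pass through all of Baviku's changes:
Baviku: *kihorirak > sihorirak > sihorerak  (by palatalisation, pre-rhotic lowering)
If borrowed from Hitor 'kihorerak' after the early changes, it would undergo only the recent ones:
  rule 4 (glide loss): no change (kihorerak)
  rule 5 (nasal place assimilation): no change (kihorerak)
  ⇒ as a loan: kihorerak
Baviku 'sihorerak' matches the inherited outcome exactly, so it is an inherited cognate, not a loan.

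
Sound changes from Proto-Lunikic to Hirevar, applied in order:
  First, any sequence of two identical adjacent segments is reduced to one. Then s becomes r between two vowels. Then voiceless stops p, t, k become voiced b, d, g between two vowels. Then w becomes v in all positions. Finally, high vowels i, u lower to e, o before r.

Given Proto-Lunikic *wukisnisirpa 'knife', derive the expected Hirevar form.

vugisnererpa

Hirevar: *wukisnisirpa
  wukisnisirpa (rule 1 does not apply)
  wukisnisirpa → wukisnirirpa   [rhotacism]
  wukisnirirpa → wugisnirirpa   [intervocalic voicing]
  wugisnirirpa → vugisnirirpa   [unconditioned shift]
  vugisnirirpa → vugisnererpa   [pre-rhotic lowering]
  giving Hirevar vugisnererpa.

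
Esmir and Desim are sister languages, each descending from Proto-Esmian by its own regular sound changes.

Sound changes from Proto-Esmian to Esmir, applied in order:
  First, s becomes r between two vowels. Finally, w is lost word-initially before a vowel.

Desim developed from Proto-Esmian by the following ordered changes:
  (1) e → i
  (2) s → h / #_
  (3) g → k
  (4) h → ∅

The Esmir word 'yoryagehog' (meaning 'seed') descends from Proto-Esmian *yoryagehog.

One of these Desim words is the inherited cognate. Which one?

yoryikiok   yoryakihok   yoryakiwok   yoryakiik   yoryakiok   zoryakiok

Desim: *yoryagehog > yoryagihog > yoryakihok > yoryakiok  (by vowel merger, unconditioned shift, h-loss)

yoryakiok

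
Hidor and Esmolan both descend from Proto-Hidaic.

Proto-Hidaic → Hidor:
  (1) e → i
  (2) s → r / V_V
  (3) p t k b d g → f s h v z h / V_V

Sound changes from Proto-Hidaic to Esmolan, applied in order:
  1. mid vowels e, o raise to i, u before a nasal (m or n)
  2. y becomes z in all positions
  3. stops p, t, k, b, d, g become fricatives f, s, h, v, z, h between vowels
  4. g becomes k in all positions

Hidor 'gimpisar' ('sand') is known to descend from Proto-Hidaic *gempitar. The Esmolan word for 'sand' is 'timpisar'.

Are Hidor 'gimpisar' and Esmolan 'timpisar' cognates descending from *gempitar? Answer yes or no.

Derive the expected Esmolan reflex of *gempitar:
Esmolan: *gempitar > gimpitar > gimpisar > kimpisar  (by pre-nasal raising, intervocalic lenition, unconditioned shift)
The regular Esmolan reflex would be 'kimpisar', but the attested form is 'timpisar'. The correspondence is irregular, so they are not cognates (the Esmolan form has a different source).

no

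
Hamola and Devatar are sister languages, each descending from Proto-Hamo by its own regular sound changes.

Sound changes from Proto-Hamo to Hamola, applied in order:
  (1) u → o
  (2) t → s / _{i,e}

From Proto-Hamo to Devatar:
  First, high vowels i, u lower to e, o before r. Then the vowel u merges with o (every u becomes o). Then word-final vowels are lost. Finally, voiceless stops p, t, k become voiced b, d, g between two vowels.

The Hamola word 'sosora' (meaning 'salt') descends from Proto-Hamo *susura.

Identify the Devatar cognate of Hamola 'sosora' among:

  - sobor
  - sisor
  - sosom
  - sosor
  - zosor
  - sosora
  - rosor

sosor

Devatar: *susura
  susura → susora   [pre-rhotic lowering]
  susora → sosora   [vowel merger]
  sosora → sosor   [apocope]
  sosor (rule 4 does not apply)
  giving Devatar sosor.
The other candidates each miss or misapply at least one Devatar change.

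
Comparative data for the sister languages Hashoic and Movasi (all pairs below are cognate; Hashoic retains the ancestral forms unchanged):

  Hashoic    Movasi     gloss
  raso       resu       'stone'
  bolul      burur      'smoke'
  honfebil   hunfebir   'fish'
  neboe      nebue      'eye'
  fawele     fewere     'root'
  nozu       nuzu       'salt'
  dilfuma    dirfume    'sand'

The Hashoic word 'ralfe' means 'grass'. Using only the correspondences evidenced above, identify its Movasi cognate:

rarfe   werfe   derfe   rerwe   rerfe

rerfe

raso ~ resu, fawele ~ fewere — Hashoic a corresponds to Movasi e after a consonant, before a consonant other than r, m, n, p, b, f, v.
dilfuma ~ dirfume — Hashoic l corresponds to Movasi r after a vowel, before a labial obstruent.
Applying these to Hashoic 'ralfe':
  ralfe → relfe   (a→e after a consonant, before a consonant other than r, m, n, p, b, f, v)
  relfe → rerfe   (l→r after a vowel, before a labial obstruent)
So the Movasi cognate is 'rerfe'.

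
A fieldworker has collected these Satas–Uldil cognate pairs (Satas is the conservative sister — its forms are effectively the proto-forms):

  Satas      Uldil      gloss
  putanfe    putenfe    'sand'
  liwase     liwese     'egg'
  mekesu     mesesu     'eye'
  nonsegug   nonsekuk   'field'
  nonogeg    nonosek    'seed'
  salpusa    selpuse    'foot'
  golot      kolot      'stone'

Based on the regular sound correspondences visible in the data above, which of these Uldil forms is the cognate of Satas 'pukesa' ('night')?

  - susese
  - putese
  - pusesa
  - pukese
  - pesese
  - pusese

pusese

mekesu ~ mesesu — Satas k corresponds to Uldil s between vowels (before a front vowel).
salpusa ~ selpuse — Satas a corresponds to Uldil e word-finally.
Applying these to Satas 'pukesa':
  pukesa → pusesa   (k→s between vowels (before a front vowel))
  pusesa → pusese   (a→e word-finally)
So the Uldil cognate is 'pusese'.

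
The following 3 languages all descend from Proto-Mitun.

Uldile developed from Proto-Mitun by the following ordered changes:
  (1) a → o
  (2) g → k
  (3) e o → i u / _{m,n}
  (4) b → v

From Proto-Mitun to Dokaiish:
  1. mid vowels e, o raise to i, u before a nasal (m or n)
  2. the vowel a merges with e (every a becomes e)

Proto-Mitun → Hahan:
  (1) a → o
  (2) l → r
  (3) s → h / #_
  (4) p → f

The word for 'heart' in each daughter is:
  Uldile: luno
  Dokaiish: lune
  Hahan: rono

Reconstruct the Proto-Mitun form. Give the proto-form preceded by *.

Position 4: Uldile has o, Dokaiish has e, Hahan has o. Taking the neighbouring segments as reconstructed: Uldile o could go back to *a or *o; Dokaiish e could go back to *a or *e; Hahan o could go back to *a or *o — the one source consistent with every daughter is *a.
Position 1: Uldile has l, Dokaiish has l, Hahan has r. Uldile preserves l here (none of its changes turn any other segment into l), so the proto-segment is *l.
Continuing position by position gives *lona; check it forward:
Uldile: *lona
  lona → lono   [vowel merger]
  lono (rule 2 does not apply)
  lono → luno   [pre-nasal raising]
  luno (rule 4 does not apply)
  giving Uldile luno.
Dokaiish: start from *lona.
  rule 1 (pre-nasal raising): lona → luna
  rule 2 (vowel merger): luna → lune
  ⇒ Dokaiish lune
Hahan: start from *lona.
  rule 1 (vowel merger): lona → lono
  rule 2 (unconditioned shift): lono → rono
  rule 3: no change — rono
  rule 4: no change — rono
  ⇒ Hahan rono
*lona is the unique common source.

*lona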